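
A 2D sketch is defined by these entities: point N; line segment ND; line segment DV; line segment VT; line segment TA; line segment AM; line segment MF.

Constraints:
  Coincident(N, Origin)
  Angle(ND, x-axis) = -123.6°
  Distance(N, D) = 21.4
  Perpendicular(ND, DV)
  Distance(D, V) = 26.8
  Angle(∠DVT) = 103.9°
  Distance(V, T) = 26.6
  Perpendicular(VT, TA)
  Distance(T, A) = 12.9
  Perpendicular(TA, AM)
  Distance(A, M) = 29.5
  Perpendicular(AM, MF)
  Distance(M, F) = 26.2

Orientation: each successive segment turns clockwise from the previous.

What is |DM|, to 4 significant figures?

13.58

N is at the origin; ND runs at -123.6° with length 21.4, so D = (-11.84, -17.82). ND ⟂ DV, so DV runs at 146.4°; with |DV| = 26.8, V = (-34.16, -2.994). ∠DVT = 103.9° gives VT at 70.30° from the x-axis; with |VT| = 26.6, T = (-25.20, 22.05). VT is perpendicular to TA, so TA runs at -19.70°; with |TA| = 12.9, A = (-13.05, 17.70). The perpendicularity gives AM at right angles to TA, so AM runs at -109.7°; with |AM| = 29.5, M = (-23.00, -10.07). Then |DM| = |M − D| = 13.58.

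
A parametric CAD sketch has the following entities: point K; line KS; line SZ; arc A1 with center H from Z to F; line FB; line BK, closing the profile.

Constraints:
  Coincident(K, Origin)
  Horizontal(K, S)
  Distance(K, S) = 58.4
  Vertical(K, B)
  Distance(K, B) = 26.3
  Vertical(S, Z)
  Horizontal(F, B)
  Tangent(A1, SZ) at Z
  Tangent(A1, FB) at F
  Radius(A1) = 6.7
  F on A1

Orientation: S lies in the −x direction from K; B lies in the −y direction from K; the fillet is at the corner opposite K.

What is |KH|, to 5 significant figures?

55.291

K is at the origin; KS is horizontal with |KS| = 58.4 and S on the −x side, so S = (-58.400, 0.0000). K and B share the same x with |KB| = 26.3 and B on the −y side, so B = (0.0000, -26.300). The virtual corner opposite K is at (-58.400, -26.300). The tangent condition forces HZ to be normal to SZ and since A1 is tangent to FB there, HF ⟂ FB, with radius 6.7, so the center H sits 6.7 in from both sides at H = (-51.700, -19.600). Then |KH| = |H − K| = 55.291.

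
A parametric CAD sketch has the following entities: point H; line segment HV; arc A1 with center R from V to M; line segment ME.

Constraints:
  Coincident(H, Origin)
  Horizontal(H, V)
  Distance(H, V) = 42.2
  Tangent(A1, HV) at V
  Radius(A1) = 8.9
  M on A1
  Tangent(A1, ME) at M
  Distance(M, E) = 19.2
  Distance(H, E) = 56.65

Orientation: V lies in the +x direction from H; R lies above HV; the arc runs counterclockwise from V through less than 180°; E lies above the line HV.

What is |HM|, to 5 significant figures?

52.003

Checks: |RM| = 8.900 ✓; ∠(RM, ME) = 90.00° ✓; |ME| = 19.20 ✓; |HE| = 56.65 ✓.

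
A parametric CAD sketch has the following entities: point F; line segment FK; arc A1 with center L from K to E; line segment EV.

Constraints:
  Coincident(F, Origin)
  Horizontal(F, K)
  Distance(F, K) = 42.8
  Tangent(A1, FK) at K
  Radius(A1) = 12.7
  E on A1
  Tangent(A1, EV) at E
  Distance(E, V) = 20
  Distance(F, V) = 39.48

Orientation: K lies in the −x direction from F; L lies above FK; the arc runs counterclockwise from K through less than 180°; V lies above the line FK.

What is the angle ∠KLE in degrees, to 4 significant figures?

77.81°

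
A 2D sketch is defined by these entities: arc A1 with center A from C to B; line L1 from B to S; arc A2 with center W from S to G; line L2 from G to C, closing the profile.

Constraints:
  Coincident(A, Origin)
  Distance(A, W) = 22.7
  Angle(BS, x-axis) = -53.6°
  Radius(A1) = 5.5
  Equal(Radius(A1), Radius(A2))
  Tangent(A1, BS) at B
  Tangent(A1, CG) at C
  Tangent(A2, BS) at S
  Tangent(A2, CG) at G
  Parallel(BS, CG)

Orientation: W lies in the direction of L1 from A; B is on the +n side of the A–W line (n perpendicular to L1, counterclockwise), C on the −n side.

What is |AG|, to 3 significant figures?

23.4

The slot axis is L1's direction at -53.6°, so u = (cos -53.6°, sin -53.6°) = (0.593, -0.805) and n = (−sin -53.6°, cos -53.6°) = (0.805, 0.593). A is at the origin and W lies 22.7 along u from A, so W = 22.7·u = (13.5, -18.3). Tangency of A1 to both parallel lines with radius 5.5 puts B and C at A ± 5.5·n: B = (4.43, 3.26), C = (-4.43, -3.26). Equal radii place S and G the same way about W: S = W + 5.5·n = (17.9, -15.0), G = W − 5.5·n = (9.04, -21.5). Then |AG| = |G − A| = 23.4.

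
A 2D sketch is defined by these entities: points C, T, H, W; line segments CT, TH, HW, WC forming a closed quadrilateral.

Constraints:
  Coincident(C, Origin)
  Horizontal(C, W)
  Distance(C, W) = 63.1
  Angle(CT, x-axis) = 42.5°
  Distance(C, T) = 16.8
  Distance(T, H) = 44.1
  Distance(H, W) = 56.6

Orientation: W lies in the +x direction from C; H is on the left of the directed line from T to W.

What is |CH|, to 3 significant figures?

60.4

Checks: C.y = 0.00, W.y = 0.00 ✓; |TH| = 44.10 ✓; |HW| = 56.60 ✓.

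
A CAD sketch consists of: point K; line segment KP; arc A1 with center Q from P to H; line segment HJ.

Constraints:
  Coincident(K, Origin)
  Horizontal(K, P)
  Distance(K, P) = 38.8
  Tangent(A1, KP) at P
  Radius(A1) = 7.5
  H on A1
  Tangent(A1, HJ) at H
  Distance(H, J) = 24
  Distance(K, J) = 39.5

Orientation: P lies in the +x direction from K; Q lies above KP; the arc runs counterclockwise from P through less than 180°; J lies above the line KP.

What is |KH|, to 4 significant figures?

45.80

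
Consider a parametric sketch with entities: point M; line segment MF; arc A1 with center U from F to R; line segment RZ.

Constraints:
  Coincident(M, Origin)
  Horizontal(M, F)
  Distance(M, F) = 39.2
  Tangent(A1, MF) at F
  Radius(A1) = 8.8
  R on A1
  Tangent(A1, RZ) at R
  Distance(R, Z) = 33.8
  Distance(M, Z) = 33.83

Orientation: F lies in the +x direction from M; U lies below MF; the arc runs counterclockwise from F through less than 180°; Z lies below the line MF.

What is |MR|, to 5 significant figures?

32.216

Checks: |UF| = 8.800 ✓; |UR| = 8.800 ✓; ∠(UR, RZ) = 90.00° ✓; |RZ| = 33.80 ✓; |MZ| = 33.83 ✓.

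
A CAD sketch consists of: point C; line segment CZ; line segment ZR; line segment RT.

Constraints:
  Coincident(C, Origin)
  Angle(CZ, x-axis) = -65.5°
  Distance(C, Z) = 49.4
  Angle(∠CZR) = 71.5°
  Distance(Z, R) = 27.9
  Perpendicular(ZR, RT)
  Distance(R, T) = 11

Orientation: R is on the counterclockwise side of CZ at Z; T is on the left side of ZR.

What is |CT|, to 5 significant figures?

37.874

C is at the origin; CZ runs at -65.5° with length 49.4, so Z = 49.4·(cos -65.5°, sin -65.5°) = (20.486, -44.952). ∠CZR = 71.5°, so ZR runs at -65.5° + (180° − 71.5°) = 43.000° from the x-axis; with |ZR| = 27.9, R = Z + 27.9·(cos 43.000°, sin 43.000°) = (40.891, -25.924). The perpendicularity gives RT at right angles to ZR; with |RT| = 11.0 on the left of ZR, T = R + 11.0·(-0.68200, 0.73135) = (33.389, -17.879). Then |CT| = |T − C| = 37.874.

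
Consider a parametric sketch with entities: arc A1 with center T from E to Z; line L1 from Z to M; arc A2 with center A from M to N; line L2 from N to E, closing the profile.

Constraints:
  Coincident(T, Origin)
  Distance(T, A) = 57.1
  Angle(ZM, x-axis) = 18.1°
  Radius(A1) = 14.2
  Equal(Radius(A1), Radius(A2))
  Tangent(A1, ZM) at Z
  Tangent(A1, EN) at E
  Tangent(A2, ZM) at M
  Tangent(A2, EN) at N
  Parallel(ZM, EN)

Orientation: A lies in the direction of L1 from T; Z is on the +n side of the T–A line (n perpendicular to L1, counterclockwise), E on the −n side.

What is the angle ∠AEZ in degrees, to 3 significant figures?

76.0°

The slot axis is L1's direction at 18.1°, so u = (cos 18.1°, sin 18.1°) = (0.951, 0.311) and n = (−sin 18.1°, cos 18.1°) = (-0.311, 0.951). T is at the origin and A lies 57.1 along u from T, so A = 57.1·u = (54.3, 17.7). Tangency of A1 to both parallel lines with radius 14.2 puts Z and E at T ± 14.2·n: Z = (-4.41, 13.5), E = (4.41, -13.5). Then cos ∠AEZ = EA·EZ / (|EA||EZ|), giving 76.0°.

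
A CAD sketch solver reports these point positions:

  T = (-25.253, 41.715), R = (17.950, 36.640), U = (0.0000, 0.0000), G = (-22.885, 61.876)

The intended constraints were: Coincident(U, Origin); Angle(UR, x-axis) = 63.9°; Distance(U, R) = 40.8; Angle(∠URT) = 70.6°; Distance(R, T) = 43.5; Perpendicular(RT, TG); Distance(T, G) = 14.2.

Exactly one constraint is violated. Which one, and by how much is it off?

Distance(T, G) = 14.2 — off by 6.10.

U = (0.00, 0.00) ✓; UR at 63.90° ✓; |UR| = 40.80 ✓; ∠URT = 70.60° ✓; |RT| = 43.50 ✓; ∠(RT, TG) = 90.00° ✓; |TG| = 20.30 ✗.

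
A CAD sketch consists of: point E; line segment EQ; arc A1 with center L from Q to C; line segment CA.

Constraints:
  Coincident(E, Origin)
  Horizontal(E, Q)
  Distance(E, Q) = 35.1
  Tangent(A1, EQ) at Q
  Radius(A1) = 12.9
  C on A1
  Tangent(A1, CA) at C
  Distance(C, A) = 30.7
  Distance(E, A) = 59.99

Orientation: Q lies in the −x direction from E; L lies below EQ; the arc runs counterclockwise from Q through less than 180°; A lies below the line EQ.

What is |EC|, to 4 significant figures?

50.28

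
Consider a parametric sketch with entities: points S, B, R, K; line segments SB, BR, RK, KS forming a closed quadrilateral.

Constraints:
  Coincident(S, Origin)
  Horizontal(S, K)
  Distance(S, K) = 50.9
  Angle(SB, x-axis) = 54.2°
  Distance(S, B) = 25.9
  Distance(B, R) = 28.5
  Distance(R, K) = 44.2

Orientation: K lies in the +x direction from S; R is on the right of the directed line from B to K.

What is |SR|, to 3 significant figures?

9.57

Checks: |BR| = 28.50 ✓; |RK| = 44.20 ✓.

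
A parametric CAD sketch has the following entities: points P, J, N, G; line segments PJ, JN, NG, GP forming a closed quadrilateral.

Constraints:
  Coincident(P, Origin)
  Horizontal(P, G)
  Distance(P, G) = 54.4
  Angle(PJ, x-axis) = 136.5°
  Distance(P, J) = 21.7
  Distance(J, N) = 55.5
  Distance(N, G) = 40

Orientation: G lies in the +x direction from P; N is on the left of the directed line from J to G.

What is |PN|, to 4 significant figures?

50.40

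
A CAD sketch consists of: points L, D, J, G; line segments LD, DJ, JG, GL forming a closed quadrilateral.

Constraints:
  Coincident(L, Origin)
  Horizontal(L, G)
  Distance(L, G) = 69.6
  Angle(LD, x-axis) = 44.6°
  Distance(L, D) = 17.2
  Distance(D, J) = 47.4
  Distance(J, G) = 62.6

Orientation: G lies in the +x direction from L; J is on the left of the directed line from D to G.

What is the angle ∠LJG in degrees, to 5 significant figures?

66.588°

Checks: |DJ| = 47.40 ✓; |JG| = 62.60 ✓.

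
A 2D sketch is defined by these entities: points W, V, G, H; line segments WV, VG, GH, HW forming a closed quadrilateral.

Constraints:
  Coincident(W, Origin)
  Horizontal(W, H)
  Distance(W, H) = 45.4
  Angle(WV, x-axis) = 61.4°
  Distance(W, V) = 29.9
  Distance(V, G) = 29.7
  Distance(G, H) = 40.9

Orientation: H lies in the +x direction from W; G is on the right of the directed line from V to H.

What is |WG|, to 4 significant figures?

4.881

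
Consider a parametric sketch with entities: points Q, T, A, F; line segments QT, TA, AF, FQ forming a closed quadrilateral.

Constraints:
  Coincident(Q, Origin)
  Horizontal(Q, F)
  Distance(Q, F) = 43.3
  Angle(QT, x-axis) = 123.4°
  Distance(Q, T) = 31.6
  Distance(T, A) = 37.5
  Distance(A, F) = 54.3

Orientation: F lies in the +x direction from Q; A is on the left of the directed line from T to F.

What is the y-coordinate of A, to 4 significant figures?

46.05

Q is at the origin; QF is horizontal with |QF| = 43.3 and F in +x, so F = (43.3, 0). QT runs at 123.4° with |QT| = 31.6, so T = (-17.40, 26.38). A is determined by |TA| = 37.5 and |AF| = 54.3 together: it lies at the intersection of circle(T, 37.5) and circle(F, 54.3). With |TF| = 66.18, the foot of the radical line on TF is 21.44 from T and the perpendicular offset is √(37.5² − 21.44²) = 30.77. Taking the left-of-TF solution: A = (14.53, 46.05).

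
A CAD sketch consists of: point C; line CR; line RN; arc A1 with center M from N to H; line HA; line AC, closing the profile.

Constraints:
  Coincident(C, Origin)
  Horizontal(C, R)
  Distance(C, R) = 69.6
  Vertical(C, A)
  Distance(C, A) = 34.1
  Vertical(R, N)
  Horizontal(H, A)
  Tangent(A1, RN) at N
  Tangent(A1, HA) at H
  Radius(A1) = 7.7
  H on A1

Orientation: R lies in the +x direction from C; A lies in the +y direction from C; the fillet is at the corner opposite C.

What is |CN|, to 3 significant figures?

74.4

C is at the origin; C and R share the same y with |CR| = 69.6 and R on the +x side, so R = (69.6, 0.00). C and A share the same x with |CA| = 34.1 and A on the +y side, so A = (0.00, 34.1). The virtual corner opposite C is at (69.6, 34.1). Tangency of A1 to RN means the radius MN is perpendicular to RN and since A1 is tangent to HA there, MH ⟂ HA, with radius 7.7, so the center M sits 7.7 in from both sides at M = (61.9, 26.4). That places the tangent points at N = (69.6, 26.4) on RN and H = (61.9, 34.1) on HA. Then |CN| = |N − C| = 74.4.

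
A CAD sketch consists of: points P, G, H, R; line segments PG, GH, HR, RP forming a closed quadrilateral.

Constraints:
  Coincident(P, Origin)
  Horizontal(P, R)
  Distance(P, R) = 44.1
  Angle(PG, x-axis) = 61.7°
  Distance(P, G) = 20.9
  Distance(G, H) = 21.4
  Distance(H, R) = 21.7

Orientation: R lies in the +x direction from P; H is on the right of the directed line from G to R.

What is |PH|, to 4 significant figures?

22.45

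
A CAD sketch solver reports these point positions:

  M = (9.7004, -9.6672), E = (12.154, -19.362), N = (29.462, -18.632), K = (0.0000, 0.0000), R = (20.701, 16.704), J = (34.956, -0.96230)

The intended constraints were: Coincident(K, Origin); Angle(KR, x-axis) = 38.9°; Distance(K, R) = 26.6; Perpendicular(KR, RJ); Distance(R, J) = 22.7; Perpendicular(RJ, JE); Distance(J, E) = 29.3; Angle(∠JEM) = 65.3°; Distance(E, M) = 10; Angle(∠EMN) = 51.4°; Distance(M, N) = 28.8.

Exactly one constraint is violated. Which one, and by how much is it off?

Distance(M, N) = 28.8 — off by 7.10.

K = (0.00, 0.00) ✓; KR at 38.90° ✓; |KR| = 26.60 ✓; ∠(KR, RJ) = 90.00° ✓; |RJ| = 22.70 ✓; ∠(RJ, JE) = 90.00° ✓; |JE| = 29.30 ✓; ∠JEM = 65.30° ✓; |EM| = 10.00 ✓; ∠EMN = 51.40° ✓; |MN| = 21.70 ✗.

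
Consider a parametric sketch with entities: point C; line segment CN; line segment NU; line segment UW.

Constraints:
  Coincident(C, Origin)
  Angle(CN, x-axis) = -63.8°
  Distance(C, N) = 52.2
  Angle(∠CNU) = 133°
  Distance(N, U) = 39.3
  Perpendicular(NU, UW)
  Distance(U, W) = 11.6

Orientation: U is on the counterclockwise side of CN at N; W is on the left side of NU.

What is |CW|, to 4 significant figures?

79.48

C is at the origin; CN runs at -63.8° with length 52.2, so N = 52.2·(cos -63.8°, sin -63.8°) = (23.05, -46.84). ∠CNU = 133.0°, so NU runs at -63.8° + (180° − 133.0°) = -16.80° from the x-axis; with |NU| = 39.3, U = N + 39.3·(cos -16.80°, sin -16.80°) = (60.67, -58.20). NU is perpendicular to UW; with |UW| = 11.6 on the left of NU, W = U + 11.6·(0.2890, 0.9573) = (64.02, -47.09). Then |CW| = |W − C| = 79.48.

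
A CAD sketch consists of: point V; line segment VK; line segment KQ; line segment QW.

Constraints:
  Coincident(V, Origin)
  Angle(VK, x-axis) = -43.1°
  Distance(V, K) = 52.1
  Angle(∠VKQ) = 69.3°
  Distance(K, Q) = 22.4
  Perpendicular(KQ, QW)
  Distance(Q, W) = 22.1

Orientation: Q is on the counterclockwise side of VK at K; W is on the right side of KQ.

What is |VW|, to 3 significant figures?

70.9

V is at the origin; VK runs at -43.1° with length 52.1, so K = 52.1·(cos -43.1°, sin -43.1°) = (38.0, -35.6). ∠VKQ = 69.3°, so KQ runs at -43.1° + (180° − 69.3°) = 67.6° from the x-axis; with |KQ| = 22.4, Q = K + 22.4·(cos 67.6°, sin 67.6°) = (46.6, -14.9). KQ is perpendicular to QW; with |QW| = 22.1 on the right of KQ, W = Q + 22.1·(0.925, -0.381) = (67.0, -23.3). Then |VW| = |W − V| = 70.9.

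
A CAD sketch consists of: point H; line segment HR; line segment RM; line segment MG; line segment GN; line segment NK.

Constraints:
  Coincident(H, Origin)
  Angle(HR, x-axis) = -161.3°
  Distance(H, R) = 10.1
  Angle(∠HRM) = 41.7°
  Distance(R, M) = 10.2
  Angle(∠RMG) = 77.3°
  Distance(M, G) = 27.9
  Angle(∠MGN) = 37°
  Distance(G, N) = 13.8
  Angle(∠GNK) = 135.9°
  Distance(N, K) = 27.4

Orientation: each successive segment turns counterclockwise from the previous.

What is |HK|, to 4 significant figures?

17.86

H is at the origin; HR runs at -161.3° with length 10.1, so R = (-9.567, -3.238). ∠HRM = 41.7° gives RM at -23.00° from the x-axis; with |RM| = 10.2, M = (-0.1777, -7.224). ∠RMG = 77.3° gives MG at 79.70° from the x-axis; with |MG| = 27.9, G = (4.811, 20.23). ∠MGN = 37.0° gives GN at -137.3° from the x-axis; with |GN| = 13.8, N = (-5.331, 10.87). ∠GNK = 135.9° gives NK at -93.20° from the x-axis; with |NK| = 27.4, K = (-6.860, -16.49). Then |HK| = |K − H| = 17.86.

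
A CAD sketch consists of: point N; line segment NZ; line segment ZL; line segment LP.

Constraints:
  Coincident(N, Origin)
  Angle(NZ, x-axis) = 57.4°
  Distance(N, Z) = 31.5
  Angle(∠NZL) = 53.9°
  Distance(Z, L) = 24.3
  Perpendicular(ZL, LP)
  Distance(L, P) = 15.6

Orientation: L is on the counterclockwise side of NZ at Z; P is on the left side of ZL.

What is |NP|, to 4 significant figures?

11.40

N is at the origin; NZ runs at 57.4° with length 31.5, so Z = 31.5·(cos 57.4°, sin 57.4°) = (16.97, 26.54). ∠NZL = 53.9°, so ZL runs at 57.4° + (180° − 53.9°) = 183.5° from the x-axis; with |ZL| = 24.3, L = Z + 24.3·(cos 183.5°, sin 183.5°) = (-7.283, 25.05). The perpendicularity gives LP at right angles to ZL; with |LP| = 15.6 on the left of ZL, P = L + 15.6·(0.06105, -0.9981) = (-6.331, 9.483). Then |NP| = |P − N| = 11.40.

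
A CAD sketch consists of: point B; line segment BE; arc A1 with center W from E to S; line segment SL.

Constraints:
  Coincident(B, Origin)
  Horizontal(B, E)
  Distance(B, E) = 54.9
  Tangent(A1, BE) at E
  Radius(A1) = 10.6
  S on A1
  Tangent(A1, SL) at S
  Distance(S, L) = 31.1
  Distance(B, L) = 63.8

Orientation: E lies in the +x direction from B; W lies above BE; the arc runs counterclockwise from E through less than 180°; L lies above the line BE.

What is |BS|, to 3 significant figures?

65.9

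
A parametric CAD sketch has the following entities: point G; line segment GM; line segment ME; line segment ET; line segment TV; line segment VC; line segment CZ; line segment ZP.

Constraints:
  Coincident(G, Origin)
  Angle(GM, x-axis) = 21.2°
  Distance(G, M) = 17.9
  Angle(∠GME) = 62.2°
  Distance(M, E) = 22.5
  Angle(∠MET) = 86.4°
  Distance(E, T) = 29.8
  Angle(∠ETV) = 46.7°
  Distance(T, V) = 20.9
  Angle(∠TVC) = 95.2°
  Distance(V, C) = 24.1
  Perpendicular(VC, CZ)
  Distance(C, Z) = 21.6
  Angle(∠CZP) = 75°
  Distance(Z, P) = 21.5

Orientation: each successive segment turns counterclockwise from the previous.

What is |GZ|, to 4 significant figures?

30.57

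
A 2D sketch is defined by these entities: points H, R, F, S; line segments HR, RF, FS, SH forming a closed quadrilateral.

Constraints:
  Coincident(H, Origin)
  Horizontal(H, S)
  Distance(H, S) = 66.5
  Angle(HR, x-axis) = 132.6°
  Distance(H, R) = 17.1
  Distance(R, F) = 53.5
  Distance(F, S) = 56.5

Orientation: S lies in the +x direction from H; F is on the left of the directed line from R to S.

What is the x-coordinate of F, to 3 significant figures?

31.5

H is at the origin; HS is horizontal with |HS| = 66.5 and S in +x, so S = (66.5, 0). HR runs at 132.6° with |HR| = 17.1, so R = (-11.6, 12.6). F is determined by |RF| = 53.5 and |FS| = 56.5 together: it lies at the intersection of circle(R, 53.5) and circle(S, 56.5). With |RS| = 79.1, the foot of the radical line on RS is 37.5 from R and the perpendicular offset is √(53.5² − 37.5²) = 38.2. Taking the left-of-RS solution: F = (31.5, 44.3).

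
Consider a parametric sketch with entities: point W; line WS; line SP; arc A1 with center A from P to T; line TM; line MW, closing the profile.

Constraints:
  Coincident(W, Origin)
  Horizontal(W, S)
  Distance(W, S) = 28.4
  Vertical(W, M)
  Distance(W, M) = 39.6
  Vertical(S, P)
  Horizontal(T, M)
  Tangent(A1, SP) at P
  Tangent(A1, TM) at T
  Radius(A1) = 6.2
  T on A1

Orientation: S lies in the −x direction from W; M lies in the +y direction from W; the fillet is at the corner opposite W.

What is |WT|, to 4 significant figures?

45.40

The virtual corner opposite W is at (-28.40, 39.60). Tangency of A1 to SP means the radius AP is perpendicular to SP and A1 meets TM tangentially, so AT is at right angles to TM, with radius 6.2, so the center A sits 6.2 in from both sides at A = (-22.20, 33.40). That places the tangent points at P = (-28.40, 33.40) on SP and T = (-22.20, 39.60) on TM. Then |WT| = |T − W| = 45.40.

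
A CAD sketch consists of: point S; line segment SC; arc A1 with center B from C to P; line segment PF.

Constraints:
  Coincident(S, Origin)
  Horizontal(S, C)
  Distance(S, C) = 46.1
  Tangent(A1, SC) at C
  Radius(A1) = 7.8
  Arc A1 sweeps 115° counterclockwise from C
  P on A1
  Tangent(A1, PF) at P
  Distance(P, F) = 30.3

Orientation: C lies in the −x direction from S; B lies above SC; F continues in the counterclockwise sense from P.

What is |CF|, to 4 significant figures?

38.98

S is at the origin; S and C share the same y with |SC| = 46.1 and C on the −x side, so C = (-46.10, 0.000). The tangent condition forces BC to be normal to SC, so B = C + (0, 7.8) = (-46.10, 7.800). On A1, C sits at bearing -90° from B; a 115° counterclockwise sweep puts P at bearing 25°, so P = B + 7.8·(cos 25°, sin 25°) = (-39.03, 11.10). Tangency of A1 to PF means the radius BP is perpendicular to PF, so PF runs along (−sin 25°, cos 25°); with |PF| = 30.3, F = (-51.84, 38.56). Then |CF| = |F − C| = 38.98.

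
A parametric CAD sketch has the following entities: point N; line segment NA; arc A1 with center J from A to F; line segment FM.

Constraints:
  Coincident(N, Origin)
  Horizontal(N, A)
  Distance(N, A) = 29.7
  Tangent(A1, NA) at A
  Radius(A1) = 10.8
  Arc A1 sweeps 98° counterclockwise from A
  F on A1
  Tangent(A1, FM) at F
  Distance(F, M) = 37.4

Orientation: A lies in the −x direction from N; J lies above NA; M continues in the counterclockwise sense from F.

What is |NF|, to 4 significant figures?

22.64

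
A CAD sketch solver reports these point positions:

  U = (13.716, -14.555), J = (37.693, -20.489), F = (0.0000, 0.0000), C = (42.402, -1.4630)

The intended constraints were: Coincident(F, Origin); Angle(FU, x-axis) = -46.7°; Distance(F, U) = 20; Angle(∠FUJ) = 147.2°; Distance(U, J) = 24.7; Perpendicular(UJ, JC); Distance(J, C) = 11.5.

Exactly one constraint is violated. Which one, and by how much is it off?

Distance(J, C) = 11.5 — off by 8.10.

F = (0.00, 0.00) ✓; FU at -46.70° ✓; |FU| = 20.00 ✓; ∠FUJ = 147.2° ✓; |UJ| = 24.70 ✓; ∠(UJ, JC) = 90.00° ✓; |JC| = 19.60 ✗.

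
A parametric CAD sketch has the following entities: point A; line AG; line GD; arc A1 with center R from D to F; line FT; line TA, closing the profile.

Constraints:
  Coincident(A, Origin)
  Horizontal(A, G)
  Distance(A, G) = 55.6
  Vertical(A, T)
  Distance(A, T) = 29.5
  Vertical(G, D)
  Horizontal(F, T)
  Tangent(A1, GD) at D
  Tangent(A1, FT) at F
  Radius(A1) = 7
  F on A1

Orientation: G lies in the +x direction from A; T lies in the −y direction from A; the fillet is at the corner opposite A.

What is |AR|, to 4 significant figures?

53.56

A is at the origin; AG is horizontal with |AG| = 55.6 and G on the +x side, so G = (55.60, 0.000). A and T share the same x with |AT| = 29.5 and T on the −y side, so T = (0.000, -29.50). The virtual corner opposite A is at (55.60, -29.50). A1 meets GD tangentially, so RD is at right angles to GD and tangency of A1 to FT means the radius RF is perpendicular to FT, with radius 7.0, so the center R sits 7.0 in from both sides at R = (48.60, -22.50). Then |AR| = |R − A| = 53.56.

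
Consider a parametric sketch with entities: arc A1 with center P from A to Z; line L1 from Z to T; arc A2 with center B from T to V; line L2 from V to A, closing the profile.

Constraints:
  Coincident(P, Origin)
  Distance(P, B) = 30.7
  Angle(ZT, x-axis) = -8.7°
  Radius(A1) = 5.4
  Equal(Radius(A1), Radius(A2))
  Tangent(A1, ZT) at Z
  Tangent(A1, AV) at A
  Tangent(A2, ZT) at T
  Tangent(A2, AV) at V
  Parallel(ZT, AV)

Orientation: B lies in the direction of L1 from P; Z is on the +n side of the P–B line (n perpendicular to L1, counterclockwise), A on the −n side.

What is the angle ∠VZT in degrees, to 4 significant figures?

19.38°

The slot axis is L1's direction at -8.7°, so u = (cos -8.7°, sin -8.7°) = (0.9885, -0.1513) and n = (−sin -8.7°, cos -8.7°) = (0.1513, 0.9885). P is at the origin and B lies 30.7 along u from P, so B = 30.7·u = (30.35, -4.644). Tangency of A1 to both parallel lines with radius 5.4 puts Z and A at P ± 5.4·n: Z = (0.8168, 5.338), A = (-0.8168, -5.338). Equal radii place T and V the same way about B: T = B + 5.4·n = (31.16, 0.6942), V = B − 5.4·n = (29.53, -9.982). Then cos ∠VZT = ZV·ZT / (|ZV||ZT|), giving 19.38°.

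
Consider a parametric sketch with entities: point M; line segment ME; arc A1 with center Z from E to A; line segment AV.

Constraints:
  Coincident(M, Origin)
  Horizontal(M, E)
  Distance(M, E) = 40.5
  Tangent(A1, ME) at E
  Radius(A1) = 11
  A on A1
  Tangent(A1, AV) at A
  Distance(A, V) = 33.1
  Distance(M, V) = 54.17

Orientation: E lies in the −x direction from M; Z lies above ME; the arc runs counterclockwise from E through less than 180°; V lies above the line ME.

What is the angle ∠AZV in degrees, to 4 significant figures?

71.62°

M is at the origin; ME is horizontal with |ME| = 40.5 and E on the −x side, so E = (-40.50, 0.000). Since A1 is tangent to ME there, ZE ⟂ ME, so Z = E + (0, 11) = (-40.50, 11.00). Since ZA ⟂ AV (tangency), |ZV| = √(11.0² + 33.1²) = 34.88 regardless of where A sits on A1. So V lies on both circle(M, 54.17) and circle(Z, 34.88); the above-ME intersection is V = (-30.86, 44.52). A is the foot of the tangent from V: A = (-29.51, 11.45).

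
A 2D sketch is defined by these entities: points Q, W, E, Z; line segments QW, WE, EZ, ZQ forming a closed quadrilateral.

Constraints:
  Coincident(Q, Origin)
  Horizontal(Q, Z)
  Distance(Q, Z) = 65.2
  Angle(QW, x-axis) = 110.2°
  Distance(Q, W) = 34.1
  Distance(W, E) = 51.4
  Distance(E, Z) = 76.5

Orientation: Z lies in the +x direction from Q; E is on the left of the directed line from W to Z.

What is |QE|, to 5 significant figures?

71.284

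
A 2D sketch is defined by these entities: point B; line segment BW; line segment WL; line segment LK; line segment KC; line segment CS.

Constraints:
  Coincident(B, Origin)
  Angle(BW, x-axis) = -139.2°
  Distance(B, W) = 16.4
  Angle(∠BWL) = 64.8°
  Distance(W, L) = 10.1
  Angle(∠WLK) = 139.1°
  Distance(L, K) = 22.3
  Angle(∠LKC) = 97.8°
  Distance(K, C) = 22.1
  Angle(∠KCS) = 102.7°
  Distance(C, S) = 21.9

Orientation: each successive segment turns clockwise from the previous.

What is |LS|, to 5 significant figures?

29.950

∠LKC = 97.8° gives KC at -17.500° from the x-axis; with |KC| = 22.1, C = (15.476, 12.527). ∠KCS = 102.7° gives CS at -94.800° from the x-axis; with |CS| = 21.9, S = (13.644, -9.2959). Then |LS| = |S − L| = 29.950.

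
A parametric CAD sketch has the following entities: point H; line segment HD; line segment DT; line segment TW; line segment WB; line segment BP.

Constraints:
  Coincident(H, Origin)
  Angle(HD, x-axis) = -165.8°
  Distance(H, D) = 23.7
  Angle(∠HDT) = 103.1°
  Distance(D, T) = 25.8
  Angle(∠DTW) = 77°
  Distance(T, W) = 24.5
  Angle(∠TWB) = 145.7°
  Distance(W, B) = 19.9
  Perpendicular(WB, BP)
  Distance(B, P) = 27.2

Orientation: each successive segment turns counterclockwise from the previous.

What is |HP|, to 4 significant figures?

9.352

∠TWB = 145.7° gives WB at 48.40° from the x-axis; with |WB| = 19.9, B = (14.49, -10.76). The perpendicularity gives BP at right angles to WB, so BP runs at 138.4°; with |BP| = 27.2, P = (-5.847, 7.300). Then |HP| = |P − H| = 9.352.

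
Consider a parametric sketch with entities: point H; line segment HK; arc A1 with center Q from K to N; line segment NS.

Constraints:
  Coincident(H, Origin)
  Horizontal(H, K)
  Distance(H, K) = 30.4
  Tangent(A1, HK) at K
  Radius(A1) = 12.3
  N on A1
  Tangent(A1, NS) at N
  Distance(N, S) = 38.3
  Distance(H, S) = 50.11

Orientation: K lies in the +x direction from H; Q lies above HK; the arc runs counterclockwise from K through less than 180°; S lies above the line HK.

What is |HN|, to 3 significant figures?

44.5

H is at the origin; HK is horizontal with |HK| = 30.4 and K on the +x side, so K = (30.4, 0.00). Tangency of A1 to HK means the radius QK is perpendicular to HK, so Q = K + (0, 12.3) = (30.4, 12.3). Since QN ⟂ NS (tangency), |QS| = √(12.3² + 38.3²) = 40.2 regardless of where N sits on A1. So S lies on both circle(H, 50.11) and circle(Q, 40.2); the above-HK intersection is S = (12.8, 48.5). N is the foot of the tangent from S: N = (39.3, 20.8).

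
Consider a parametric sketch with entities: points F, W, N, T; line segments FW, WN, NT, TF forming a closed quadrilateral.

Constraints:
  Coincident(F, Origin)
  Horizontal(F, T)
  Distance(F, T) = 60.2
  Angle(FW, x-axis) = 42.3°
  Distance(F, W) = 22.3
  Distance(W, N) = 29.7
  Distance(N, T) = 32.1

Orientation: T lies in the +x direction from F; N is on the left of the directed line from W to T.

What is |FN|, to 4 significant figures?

51.40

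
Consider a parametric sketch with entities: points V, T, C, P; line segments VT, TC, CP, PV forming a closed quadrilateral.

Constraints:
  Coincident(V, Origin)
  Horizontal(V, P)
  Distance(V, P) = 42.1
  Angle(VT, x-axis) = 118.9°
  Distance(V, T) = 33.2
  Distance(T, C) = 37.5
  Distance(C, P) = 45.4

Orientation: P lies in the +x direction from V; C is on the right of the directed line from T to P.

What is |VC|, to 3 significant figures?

6.71

V is at the origin; VP is horizontal with |VP| = 42.1 and P in +x, so P = (42.1, 0). VT runs at 118.9° with |VT| = 33.2, so T = (-16.0, 29.1). C is determined by |TC| = 37.5 and |CP| = 45.4 together: it lies at the intersection of circle(T, 37.5) and circle(P, 45.4). With |TP| = 65.0, the foot of the radical line on TP is 27.5 from T and the perpendicular offset is √(37.5² − 27.5²) = 25.5. Taking the right-of-TP solution: C = (-2.89, -6.05).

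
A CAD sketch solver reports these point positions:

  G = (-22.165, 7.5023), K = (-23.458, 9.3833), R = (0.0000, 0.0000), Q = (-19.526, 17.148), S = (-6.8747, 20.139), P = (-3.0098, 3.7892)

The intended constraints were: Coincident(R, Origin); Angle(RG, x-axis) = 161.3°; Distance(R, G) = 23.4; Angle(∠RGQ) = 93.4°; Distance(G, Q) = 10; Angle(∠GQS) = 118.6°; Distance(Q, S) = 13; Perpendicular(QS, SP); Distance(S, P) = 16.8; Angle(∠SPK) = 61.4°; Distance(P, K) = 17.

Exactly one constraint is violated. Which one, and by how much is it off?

Distance(P, K) = 17 — off by 4.20.

R = (0.00, 0.00) ✓; RG at 161.3° ✓; |RG| = 23.40 ✓; ∠RGQ = 93.40° ✓; |GQ| = 10.00 ✓; ∠GQS = 118.6° ✓; |QS| = 13.00 ✓; ∠(QS, SP) = 90.00° ✓; |SP| = 16.80 ✓; ∠SPK = 61.40° ✓; |PK| = 21.20 ✗.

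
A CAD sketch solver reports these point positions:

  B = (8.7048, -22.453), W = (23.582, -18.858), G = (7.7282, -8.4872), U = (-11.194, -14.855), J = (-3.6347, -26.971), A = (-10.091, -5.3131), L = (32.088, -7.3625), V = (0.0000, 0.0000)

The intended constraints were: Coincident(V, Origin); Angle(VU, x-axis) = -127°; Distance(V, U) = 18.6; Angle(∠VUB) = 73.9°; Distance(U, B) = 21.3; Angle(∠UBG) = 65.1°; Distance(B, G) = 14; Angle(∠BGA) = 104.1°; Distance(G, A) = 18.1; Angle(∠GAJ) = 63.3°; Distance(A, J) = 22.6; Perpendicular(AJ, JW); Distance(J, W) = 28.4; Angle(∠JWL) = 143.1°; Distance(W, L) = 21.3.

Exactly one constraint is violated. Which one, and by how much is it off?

Distance(W, L) = 21.3 — off by 7.00.

V = (0.00, 0.00) ✓; VU at -127.0° ✓; |VU| = 18.60 ✓; ∠VUB = 73.90° ✓; |UB| = 21.30 ✓; ∠UBG = 65.10° ✓; |BG| = 14.00 ✓; ∠BGA = 104.1° ✓; |GA| = 18.10 ✓; ∠GAJ = 63.30° ✓; |AJ| = 22.60 ✓; ∠(AJ, JW) = 90.00° ✓; |JW| = 28.40 ✓; ∠JWL = 143.1° ✓; |WL| = 14.30 ✗.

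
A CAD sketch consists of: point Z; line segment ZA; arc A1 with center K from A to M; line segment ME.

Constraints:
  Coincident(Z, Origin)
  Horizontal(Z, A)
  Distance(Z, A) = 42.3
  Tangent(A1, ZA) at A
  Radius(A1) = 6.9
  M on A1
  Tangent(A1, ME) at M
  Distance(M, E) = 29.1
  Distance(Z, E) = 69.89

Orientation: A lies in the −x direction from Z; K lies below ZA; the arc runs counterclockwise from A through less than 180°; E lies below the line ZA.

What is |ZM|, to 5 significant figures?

48.077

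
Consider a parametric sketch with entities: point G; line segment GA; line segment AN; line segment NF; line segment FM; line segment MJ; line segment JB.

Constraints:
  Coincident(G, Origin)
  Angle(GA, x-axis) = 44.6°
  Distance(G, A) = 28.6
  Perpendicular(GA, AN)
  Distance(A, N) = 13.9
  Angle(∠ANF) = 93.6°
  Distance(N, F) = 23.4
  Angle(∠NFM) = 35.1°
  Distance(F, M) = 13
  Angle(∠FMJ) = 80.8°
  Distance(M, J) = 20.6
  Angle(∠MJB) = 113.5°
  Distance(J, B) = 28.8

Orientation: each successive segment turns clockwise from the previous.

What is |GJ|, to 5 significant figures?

35.856

G is at the origin; GA runs at 44.6° with length 28.6, so A = (20.364, 20.082). GA is perpendicular to AN, so AN runs at -45.400°; with |AN| = 13.9, N = (30.124, 10.184). ∠ANF = 93.6° gives NF at -131.80° from the x-axis; with |NF| = 23.4, F = (14.527, -7.2597). ∠NFM = 35.1° gives FM at 83.300° from the x-axis; with |FM| = 13.0, M = (16.044, 5.6515). ∠FMJ = 80.8° gives MJ at -15.900° from the x-axis; with |MJ| = 20.6, J = (35.856, 0.0079354). Then |GJ| = |J − G| = 35.856.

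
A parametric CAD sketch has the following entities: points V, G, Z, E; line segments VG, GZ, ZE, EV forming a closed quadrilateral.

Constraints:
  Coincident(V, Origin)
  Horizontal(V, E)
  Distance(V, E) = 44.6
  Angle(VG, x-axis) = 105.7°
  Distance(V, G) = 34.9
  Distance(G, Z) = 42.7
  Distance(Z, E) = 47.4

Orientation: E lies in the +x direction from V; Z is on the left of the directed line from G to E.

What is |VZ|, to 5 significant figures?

55.420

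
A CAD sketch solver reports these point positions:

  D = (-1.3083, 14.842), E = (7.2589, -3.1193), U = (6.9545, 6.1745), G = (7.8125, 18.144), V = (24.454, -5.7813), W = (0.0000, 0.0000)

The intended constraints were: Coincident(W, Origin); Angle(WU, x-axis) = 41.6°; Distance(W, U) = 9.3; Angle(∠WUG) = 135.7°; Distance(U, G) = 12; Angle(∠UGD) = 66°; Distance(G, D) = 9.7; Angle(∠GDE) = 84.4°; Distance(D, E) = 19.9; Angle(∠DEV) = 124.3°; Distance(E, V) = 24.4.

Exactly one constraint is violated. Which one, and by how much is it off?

Distance(E, V) = 24.4 — off by 7.00.

W = (0.00, 0.00) ✓; WU at 41.60° ✓; |WU| = 9.300 ✓; ∠WUG = 135.7° ✓; |UG| = 12.00 ✓; ∠UGD = 66.00° ✓; |GD| = 9.700 ✓; ∠GDE = 84.40° ✓; |DE| = 19.90 ✓; ∠DEV = 124.3° ✓; |EV| = 17.40 ✗.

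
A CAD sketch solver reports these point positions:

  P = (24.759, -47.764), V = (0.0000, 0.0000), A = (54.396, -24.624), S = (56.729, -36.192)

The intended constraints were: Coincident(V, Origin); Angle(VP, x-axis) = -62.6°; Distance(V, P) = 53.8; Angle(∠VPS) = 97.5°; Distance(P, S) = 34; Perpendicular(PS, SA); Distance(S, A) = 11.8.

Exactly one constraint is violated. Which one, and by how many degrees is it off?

Perpendicular(PS, SA) — off by 8.50°.

V = (0.00, 0.00) ✓; VP at -62.60° ✓; |VP| = 53.80 ✓; ∠VPS = 97.50° ✓; |PS| = 34.00 ✓; ∠(PS, SA) = 81.50° ✗; |SA| = 11.80 ✓.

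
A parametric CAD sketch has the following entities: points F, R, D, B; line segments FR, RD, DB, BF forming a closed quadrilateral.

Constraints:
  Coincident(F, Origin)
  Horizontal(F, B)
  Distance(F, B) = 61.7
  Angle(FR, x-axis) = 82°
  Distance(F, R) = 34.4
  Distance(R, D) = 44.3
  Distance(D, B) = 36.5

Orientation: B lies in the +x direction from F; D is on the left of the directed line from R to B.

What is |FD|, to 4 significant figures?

59.86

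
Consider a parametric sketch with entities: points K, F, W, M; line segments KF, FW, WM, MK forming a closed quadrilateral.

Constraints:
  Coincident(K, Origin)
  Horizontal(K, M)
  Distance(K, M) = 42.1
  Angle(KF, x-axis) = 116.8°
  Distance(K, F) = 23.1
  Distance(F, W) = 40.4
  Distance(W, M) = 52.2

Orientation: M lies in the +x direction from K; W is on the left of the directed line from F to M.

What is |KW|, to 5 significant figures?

51.305

K is at the origin; KM is horizontal with |KM| = 42.1 and M in +x, so M = (42.1, 0). KF runs at 116.8° with |KF| = 23.1, so F = (-10.415, 20.619). W is determined by |FW| = 40.4 and |WM| = 52.2 together: it lies at the intersection of circle(F, 40.4) and circle(M, 52.2). With |FM| = 56.418, the foot of the radical line on FM is 18.525 from F and the perpendicular offset is √(40.4² − 18.525²) = 35.902. Taking the left-of-FM solution: W = (19.949, 47.267).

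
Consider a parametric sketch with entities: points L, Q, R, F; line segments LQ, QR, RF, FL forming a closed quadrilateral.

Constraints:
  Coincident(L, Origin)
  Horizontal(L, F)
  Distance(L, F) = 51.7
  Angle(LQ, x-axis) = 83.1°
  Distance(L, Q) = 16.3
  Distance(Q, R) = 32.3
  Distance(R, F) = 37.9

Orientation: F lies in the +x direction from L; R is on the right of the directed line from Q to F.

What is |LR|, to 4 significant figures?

20.58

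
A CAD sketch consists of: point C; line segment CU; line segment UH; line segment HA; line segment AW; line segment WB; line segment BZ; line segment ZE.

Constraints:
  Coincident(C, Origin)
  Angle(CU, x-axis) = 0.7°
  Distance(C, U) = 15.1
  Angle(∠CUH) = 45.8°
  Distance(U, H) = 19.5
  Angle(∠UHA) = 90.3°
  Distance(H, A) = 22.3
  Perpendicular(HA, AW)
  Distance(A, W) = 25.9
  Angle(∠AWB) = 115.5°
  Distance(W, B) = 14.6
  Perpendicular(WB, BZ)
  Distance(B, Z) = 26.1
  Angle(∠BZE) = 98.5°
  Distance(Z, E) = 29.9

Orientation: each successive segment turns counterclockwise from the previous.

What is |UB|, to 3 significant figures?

15.7

C is at the origin; CU runs at 0.7° with length 15.1, so U = (15.1, 0.184). ∠CUH = 45.8° gives UH at 135° from the x-axis; with |UH| = 19.5, H = (1.33, 14.0). ∠UHA = 90.3° gives HA at -135° from the x-axis; with |HA| = 22.3, A = (-14.5, -1.66). The perpendicularity gives AW at right angles to HA, so AW runs at -45.4°; with |AW| = 25.9, W = (3.64, -20.1). ∠AWB = 115.5° gives WB at 19.1° from the x-axis; with |WB| = 14.6, B = (17.4, -15.3). Then |UB| = |B − U| = 15.7.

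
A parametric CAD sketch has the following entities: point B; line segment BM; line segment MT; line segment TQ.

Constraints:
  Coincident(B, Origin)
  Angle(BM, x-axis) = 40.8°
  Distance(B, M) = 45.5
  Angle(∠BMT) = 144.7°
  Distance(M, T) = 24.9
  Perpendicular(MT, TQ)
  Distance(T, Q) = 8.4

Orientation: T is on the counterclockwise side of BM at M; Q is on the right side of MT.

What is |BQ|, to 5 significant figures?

71.076

∠BMT = 144.7°, so MT runs at 40.8° + (180° − 144.7°) = 76.100° from the x-axis; with |MT| = 24.9, T = M + 24.9·(cos 76.100°, sin 76.100°) = (40.425, 53.901). MT is perpendicular to TQ; with |TQ| = 8.4 on the right of MT, Q = T + 8.4·(0.97072, -0.24023) = (48.579, 51.884). Then |BQ| = |Q − B| = 71.076.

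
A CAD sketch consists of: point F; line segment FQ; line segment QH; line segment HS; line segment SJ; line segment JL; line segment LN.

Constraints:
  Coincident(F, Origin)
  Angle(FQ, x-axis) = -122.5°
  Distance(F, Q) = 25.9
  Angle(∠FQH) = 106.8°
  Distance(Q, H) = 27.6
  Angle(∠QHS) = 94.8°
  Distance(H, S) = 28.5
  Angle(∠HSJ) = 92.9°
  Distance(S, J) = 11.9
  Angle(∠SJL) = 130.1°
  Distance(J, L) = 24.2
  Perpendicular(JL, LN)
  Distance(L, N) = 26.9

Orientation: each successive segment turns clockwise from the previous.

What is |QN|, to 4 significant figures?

19.35

F is at the origin; FQ runs at -122.5° with length 25.9, so Q = (-13.92, -21.84). ∠FQH = 106.8° gives QH at 164.3° from the x-axis; with |QH| = 27.6, H = (-40.49, -14.38). ∠QHS = 94.8° gives HS at 79.10° from the x-axis; with |HS| = 28.5, S = (-35.10, 13.61). ∠HSJ = 92.9° gives SJ at -8.000° from the x-axis; with |SJ| = 11.9, J = (-23.31, 11.95). ∠SJL = 130.1° gives JL at -57.90° from the x-axis; with |JL| = 24.2, L = (-10.45, -8.546). The perpendicularity gives LN at right angles to JL, so LN runs at -147.9°; with |LN| = 26.9, N = (-33.24, -22.84). Then |QN| = |N − Q| = 19.35.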